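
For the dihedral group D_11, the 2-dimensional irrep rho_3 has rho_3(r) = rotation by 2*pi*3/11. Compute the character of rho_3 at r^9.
chi_{rho_3}(r^9) = 2*cos(2*pi*3*9/11) = -2*cos(pi/11)

Reasoning: rho_3(r^9) is rotation by angle 2*pi*3*9/11, whose trace is 2*cos(2*pi*3*9/11) = -2*cos(pi/11).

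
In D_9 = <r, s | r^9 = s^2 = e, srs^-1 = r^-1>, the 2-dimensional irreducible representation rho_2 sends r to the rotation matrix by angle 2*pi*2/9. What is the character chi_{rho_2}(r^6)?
chi_{rho_2}(r^6) = 2*cos(2*pi*2*6/9) = -1

Proof sketch: rho_2(r^6) is rotation by angle 2*pi*2*6/9, whose trace is 2*cos(2*pi*2*6/9) = -1.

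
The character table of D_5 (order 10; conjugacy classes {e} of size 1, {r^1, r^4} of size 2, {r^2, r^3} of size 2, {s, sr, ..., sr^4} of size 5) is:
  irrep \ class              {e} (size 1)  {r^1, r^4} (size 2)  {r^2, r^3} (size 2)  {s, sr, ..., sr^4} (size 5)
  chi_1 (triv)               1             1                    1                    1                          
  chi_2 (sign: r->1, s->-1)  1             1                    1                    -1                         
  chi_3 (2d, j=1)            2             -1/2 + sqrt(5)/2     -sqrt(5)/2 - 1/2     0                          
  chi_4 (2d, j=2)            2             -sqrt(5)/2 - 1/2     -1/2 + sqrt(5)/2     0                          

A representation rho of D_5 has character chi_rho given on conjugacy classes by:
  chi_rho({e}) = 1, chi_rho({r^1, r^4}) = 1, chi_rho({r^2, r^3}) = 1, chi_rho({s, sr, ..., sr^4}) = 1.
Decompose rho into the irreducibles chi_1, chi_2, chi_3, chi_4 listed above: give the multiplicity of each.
Multiplicities: chi_1: 1, chi_2: 0, chi_3: 0, chi_4: 0.

Why: Use <chi_rho, chi> = (1/|G|) sum_C |C| * chi_rho(C) * conj(chi(C)) with |G| = 10 for each irreducible chi in the table:
  <chi_rho, chi_1> = (1/10)[1*(1)*conj(1) + 2*(1)*conj(1) + 2*(1)*conj(1) + 5*(1)*conj(1)]
      = (1/10)[(1) + (2) + (2) + (5)] = 10/10 = 1
  <chi_rho, chi_2> = (1/10)[1*(1)*conj(1) + 2*(1)*conj(1) + 2*(1)*conj(1) + 5*(1)*conj(-1)]
      = (1/10)[(1) + (2) + (2) + (-5)] = 0/10 = 0
  <chi_rho, chi_3> = (1/10)[1*(1)*conj(2) + 2*(1)*conj(-1/2 + sqrt(5)/2) + 2*(1)*conj(-sqrt(5)/2 - 1/2) + 5*(1)*conj(0)]
      = (1/10)[(2) + (-1 + sqrt(5)) + (-sqrt(5) - 1) + (0)] = 0/10 = 0
  <chi_rho, chi_4> = (1/10)[1*(1)*conj(2) + 2*(1)*conj(-sqrt(5)/2 - 1/2) + 2*(1)*conj(-1/2 + sqrt(5)/2) + 5*(1)*conj(0)]
      = (1/10)[(2) + (-sqrt(5) - 1) + (-1 + sqrt(5)) + (0)] = 0/10 = 0
Dimension check: dim(rho) = sum (mult * dim) = 1*1 + 0*1 + 0*2 + 0*2 = 1 = chi_rho(e) = 1.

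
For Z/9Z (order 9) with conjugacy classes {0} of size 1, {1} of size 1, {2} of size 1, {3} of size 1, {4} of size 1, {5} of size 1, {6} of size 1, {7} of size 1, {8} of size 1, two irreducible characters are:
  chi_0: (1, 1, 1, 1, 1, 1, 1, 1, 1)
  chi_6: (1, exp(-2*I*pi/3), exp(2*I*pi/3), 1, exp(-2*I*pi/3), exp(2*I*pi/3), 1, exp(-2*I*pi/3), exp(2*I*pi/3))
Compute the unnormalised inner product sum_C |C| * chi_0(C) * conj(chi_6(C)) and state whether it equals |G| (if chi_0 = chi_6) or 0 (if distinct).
Sum = 0; so <chi_0, chi_6> = 0 (distinct irreducibles are orthogonal).

Solution. Compute term by term over conjugacy classes (|C| * chi_0(C) * conj(chi_6(C))):
  1*(1)*conj(1) + 1*(1)*conj(exp(-2*I*pi/3)) + 1*(1)*conj(exp(2*I*pi/3)) + 1*(1)*conj(1) + 1*(1)*conj(exp(-2*I*pi/3)) + 1*(1)*conj(exp(2*I*pi/3)) + 1*(1)*conj(1) + 1*(1)*conj(exp(-2*I*pi/3)) + 1*(1)*conj(exp(2*I*pi/3))
  = (1) + (exp(2*I*pi/3)) + (exp(-2*I*pi/3)) + (1) + (exp(2*I*pi/3)) + (exp(-2*I*pi/3)) + (1) + (exp(2*I*pi/3)) + (exp(-2*I*pi/3))
  = 0.
(Exp terms are combined using exp(i*s)*conj(exp(i*t)) = exp(i*(s-t)), and sums of them are collapsed using the identity that for every m > 1 the m distinct m-th roots of unity sum to 0, e.g. 1 + exp(2*I*pi/3) + exp(-2*I*pi/3) = 0.)
Dividing by |G| = 9 gives 0/9 = 0, matching the row-orthogonality relation <chi_0, chi_6> = [chi_0 = chi_6].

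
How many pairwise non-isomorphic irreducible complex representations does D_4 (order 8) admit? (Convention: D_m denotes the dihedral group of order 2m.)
5

Derivation: The number of irreducible complex representations of a finite group equals its number of conjugacy classes. D_4 has 5 conjugacy classes (n/2 + 3 for n even), so D_4 (order 8) has exactly 5 irreducible complex representations.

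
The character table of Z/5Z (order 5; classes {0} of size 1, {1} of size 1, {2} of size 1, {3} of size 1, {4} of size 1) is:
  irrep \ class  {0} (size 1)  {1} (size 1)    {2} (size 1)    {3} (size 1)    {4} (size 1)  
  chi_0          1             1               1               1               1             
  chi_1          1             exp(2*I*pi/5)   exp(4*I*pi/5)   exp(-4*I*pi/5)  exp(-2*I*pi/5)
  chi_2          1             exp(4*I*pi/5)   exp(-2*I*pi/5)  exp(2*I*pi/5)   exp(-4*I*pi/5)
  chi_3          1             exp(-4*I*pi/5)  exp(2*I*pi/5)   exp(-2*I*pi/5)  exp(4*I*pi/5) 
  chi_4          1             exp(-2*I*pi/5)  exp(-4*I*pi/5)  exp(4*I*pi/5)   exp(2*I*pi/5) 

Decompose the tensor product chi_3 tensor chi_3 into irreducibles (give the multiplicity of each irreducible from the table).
chi_3 tensor chi_3 = chi_1 (all other irreducibles have multiplicity 0).

Solution. The character of a tensor product is the pointwise product (chi_3 * chi_3)(C) = chi_3(C) * chi_3(C):
  {0}: (1)*(1), {1}: (exp(-4*I*pi/5))*(exp(-4*I*pi/5)), {2}: (exp(2*I*pi/5))*(exp(2*I*pi/5)), {3}: (exp(-2*I*pi/5))*(exp(-2*I*pi/5)), {4}: (exp(4*I*pi/5))*(exp(4*I*pi/5))
so (chi_3 * chi_3) takes values
  {0} -> 1, {1} -> exp(2*I*pi/5), {2} -> exp(4*I*pi/5), {3} -> exp(-4*I*pi/5), {4} -> exp(-2*I*pi/5).
Now take the inner product of this character with each irreducible chi from the table, <chi_3*chi_3, chi> = (1/5) sum_C |C| (chi_3*chi_3)(C) conj(chi(C)):
  <chi_3*chi_3, chi_0> = (1/5)[1*(1)*conj(1) + 1*(exp(2*I*pi/5))*conj(1) + 1*(exp(4*I*pi/5))*conj(1) + 1*(exp(-4*I*pi/5))*conj(1) + 1*(exp(-2*I*pi/5))*conj(1)]
      = (1/5)[(1) + (exp(2*I*pi/5)) + (exp(4*I*pi/5)) + (exp(-4*I*pi/5)) + (exp(-2*I*pi/5))] = 0/5 = 0
  <chi_3*chi_3, chi_1> = (1/5)[1*(1)*conj(1) + 1*(exp(2*I*pi/5))*conj(exp(2*I*pi/5)) + 1*(exp(4*I*pi/5))*conj(exp(4*I*pi/5)) + 1*(exp(-4*I*pi/5))*conj(exp(-4*I*pi/5)) + 1*(exp(-2*I*pi/5))*conj(exp(-2*I*pi/5))]
      = (1/5)[(1) + (1) + (1) + (1) + (1)] = 5/5 = 1
  <chi_3*chi_3, chi_2> = (1/5)[1*(1)*conj(1) + 1*(exp(2*I*pi/5))*conj(exp(4*I*pi/5)) + 1*(exp(4*I*pi/5))*conj(exp(-2*I*pi/5)) + 1*(exp(-4*I*pi/5))*conj(exp(2*I*pi/5)) + 1*(exp(-2*I*pi/5))*conj(exp(-4*I*pi/5))]
      = (1/5)[(1) + (exp(-2*I*pi/5)) + (exp(-4*I*pi/5)) + (exp(4*I*pi/5)) + (exp(2*I*pi/5))] = 0/5 = 0
  <chi_3*chi_3, chi_3> = (1/5)[1*(1)*conj(1) + 1*(exp(2*I*pi/5))*conj(exp(-4*I*pi/5)) + 1*(exp(4*I*pi/5))*conj(exp(2*I*pi/5)) + 1*(exp(-4*I*pi/5))*conj(exp(-2*I*pi/5)) + 1*(exp(-2*I*pi/5))*conj(exp(4*I*pi/5))]
      = (1/5)[(1) + (exp(-4*I*pi/5)) + (exp(2*I*pi/5)) + (exp(-2*I*pi/5)) + (exp(4*I*pi/5))] = 0/5 = 0
  <chi_3*chi_3, chi_4> = (1/5)[1*(1)*conj(1) + 1*(exp(2*I*pi/5))*conj(exp(-2*I*pi/5)) + 1*(exp(4*I*pi/5))*conj(exp(-4*I*pi/5)) + 1*(exp(-4*I*pi/5))*conj(exp(4*I*pi/5)) + 1*(exp(-2*I*pi/5))*conj(exp(2*I*pi/5))]
      = (1/5)[(1) + (exp(4*I*pi/5)) + (exp(-2*I*pi/5)) + (exp(2*I*pi/5)) + (exp(-4*I*pi/5))] = 0/5 = 0
(Exp terms are combined using exp(i*s)*conj(exp(i*t)) = exp(i*(s-t)), and sums of them are collapsed using the identity that for every m > 1 the m distinct m-th roots of unity sum to 0, e.g. 1 + exp(2*I*pi/3) + exp(-2*I*pi/3) = 0.)
Hence the multiplicities are chi_1: 1. Dimension check: dim(chi_3)*dim(chi_3) = 1*1 = 1 and sum (mult * dim) = 1*1 = 1.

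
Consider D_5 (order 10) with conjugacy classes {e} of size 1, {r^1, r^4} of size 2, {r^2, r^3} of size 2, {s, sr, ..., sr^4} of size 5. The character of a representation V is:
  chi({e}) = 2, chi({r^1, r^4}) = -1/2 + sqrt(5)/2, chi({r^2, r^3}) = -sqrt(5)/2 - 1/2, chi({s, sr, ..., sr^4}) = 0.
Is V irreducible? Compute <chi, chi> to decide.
Irreducible: <chi, chi> = 1.

Reasoning: <chi, chi> = (1/|G|) sum_C |C| * |chi(C)|^2 = (1/10)[1*|2|^2 + 2*|-1/2 + sqrt(5)/2|^2 + 2*|-sqrt(5)/2 - 1/2|^2 + 5*|0|^2]
  = (1/10)[(4) + (3 - sqrt(5)) + (sqrt(5) + 3) + (0)] = 10/10 = 1.
A character is irreducible iff <chi, chi> = 1, so this representation is irreducible.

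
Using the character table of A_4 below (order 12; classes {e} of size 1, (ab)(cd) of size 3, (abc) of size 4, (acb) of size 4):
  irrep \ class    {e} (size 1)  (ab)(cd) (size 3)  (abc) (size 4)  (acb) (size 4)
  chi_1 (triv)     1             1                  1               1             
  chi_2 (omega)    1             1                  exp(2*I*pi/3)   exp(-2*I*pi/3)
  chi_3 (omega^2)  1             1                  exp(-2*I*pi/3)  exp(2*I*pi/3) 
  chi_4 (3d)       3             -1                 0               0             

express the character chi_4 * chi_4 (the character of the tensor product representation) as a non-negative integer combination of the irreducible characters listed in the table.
chi_4 tensor chi_4 = chi_1 + chi_2 + chi_3 + 2*chi_4 (all other irreducibles have multiplicity 0).

Derivation: The character of a tensor product is the pointwise product (chi_4 * chi_4)(C) = chi_4(C) * chi_4(C):
  {e}: (3)*(3), (ab)(cd): (-1)*(-1), (abc): (0)*(0), (acb): (0)*(0)
so (chi_4 * chi_4) takes values
  {e} -> 9, (ab)(cd) -> 1, (abc) -> 0, (acb) -> 0.
Now take the inner product of this character with each irreducible chi from the table, <chi_4*chi_4, chi> = (1/12) sum_C |C| (chi_4*chi_4)(C) conj(chi(C)):
  <chi_4*chi_4, chi_1> = (1/12)[1*(9)*conj(1) + 3*(1)*conj(1) + 4*(0)*conj(1) + 4*(0)*conj(1)]
      = (1/12)[(9) + (3) + (0) + (0)] = 12/12 = 1
  <chi_4*chi_4, chi_2> = (1/12)[1*(9)*conj(1) + 3*(1)*conj(1) + 4*(0)*conj(exp(2*I*pi/3)) + 4*(0)*conj(exp(-2*I*pi/3))]
      = (1/12)[(9) + (3) + (0) + (0)] = 12/12 = 1
  <chi_4*chi_4, chi_3> = (1/12)[1*(9)*conj(1) + 3*(1)*conj(1) + 4*(0)*conj(exp(-2*I*pi/3)) + 4*(0)*conj(exp(2*I*pi/3))]
      = (1/12)[(9) + (3) + (0) + (0)] = 12/12 = 1
  <chi_4*chi_4, chi_4> = (1/12)[1*(9)*conj(3) + 3*(1)*conj(-1) + 4*(0)*conj(0) + 4*(0)*conj(0)]
      = (1/12)[(27) + (-3) + (0) + (0)] = 24/12 = 2
(Exp terms are combined using exp(i*s)*conj(exp(i*t)) = exp(i*(s-t)), and sums of them are collapsed using the identity that for every m > 1 the m distinct m-th roots of unity sum to 0, e.g. 1 + exp(2*I*pi/3) + exp(-2*I*pi/3) = 0.)
Hence the multiplicities are chi_1: 1, chi_2: 1, chi_3: 1, chi_4: 2. Dimension check: dim(chi_4)*dim(chi_4) = 3*3 = 9 and sum (mult * dim) = 1*1 + 1*1 + 1*1 + 2*3 = 9.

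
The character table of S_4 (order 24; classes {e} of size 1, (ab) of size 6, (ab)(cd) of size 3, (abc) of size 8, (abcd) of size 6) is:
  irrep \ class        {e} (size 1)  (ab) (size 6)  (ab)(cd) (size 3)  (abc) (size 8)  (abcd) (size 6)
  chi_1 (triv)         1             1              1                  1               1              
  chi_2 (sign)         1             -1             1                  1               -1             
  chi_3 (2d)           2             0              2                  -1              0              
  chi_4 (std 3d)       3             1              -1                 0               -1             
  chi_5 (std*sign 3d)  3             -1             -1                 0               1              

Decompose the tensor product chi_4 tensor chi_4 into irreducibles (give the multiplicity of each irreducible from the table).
chi_4 tensor chi_4 = chi_1 + chi_3 + chi_4 + chi_5 (all other irreducibles have multiplicity 0).

Proof sketch: The character of a tensor product is the pointwise product (chi_4 * chi_4)(C) = chi_4(C) * chi_4(C):
  {e}: (3)*(3), (ab): (1)*(1), (ab)(cd): (-1)*(-1), (abc): (0)*(0), (abcd): (-1)*(-1)
so (chi_4 * chi_4) takes values
  {e} -> 9, (ab) -> 1, (ab)(cd) -> 1, (abc) -> 0, (abcd) -> 1.
Now take the inner product of this character with each irreducible chi from the table, <chi_4*chi_4, chi> = (1/24) sum_C |C| (chi_4*chi_4)(C) conj(chi(C)):
  <chi_4*chi_4, chi_1> = (1/24)[1*(9)*conj(1) + 6*(1)*conj(1) + 3*(1)*conj(1) + 8*(0)*conj(1) + 6*(1)*conj(1)]
      = (1/24)[(9) + (6) + (3) + (0) + (6)] = 24/24 = 1
  <chi_4*chi_4, chi_2> = (1/24)[1*(9)*conj(1) + 6*(1)*conj(-1) + 3*(1)*conj(1) + 8*(0)*conj(1) + 6*(1)*conj(-1)]
      = (1/24)[(9) + (-6) + (3) + (0) + (-6)] = 0/24 = 0
  <chi_4*chi_4, chi_3> = (1/24)[1*(9)*conj(2) + 6*(1)*conj(0) + 3*(1)*conj(2) + 8*(0)*conj(-1) + 6*(1)*conj(0)]
      = (1/24)[(18) + (0) + (6) + (0) + (0)] = 24/24 = 1
  <chi_4*chi_4, chi_4> = (1/24)[1*(9)*conj(3) + 6*(1)*conj(1) + 3*(1)*conj(-1) + 8*(0)*conj(0) + 6*(1)*conj(-1)]
      = (1/24)[(27) + (6) + (-3) + (0) + (-6)] = 24/24 = 1
  <chi_4*chi_4, chi_5> = (1/24)[1*(9)*conj(3) + 6*(1)*conj(-1) + 3*(1)*conj(-1) + 8*(0)*conj(0) + 6*(1)*conj(1)]
      = (1/24)[(27) + (-6) + (-3) + (0) + (6)] = 24/24 = 1
Hence the multiplicities are chi_1: 1, chi_3: 1, chi_4: 1, chi_5: 1. Dimension check: dim(chi_4)*dim(chi_4) = 3*3 = 9 and sum (mult * dim) = 1*1 + 1*2 + 1*3 + 1*3 = 9.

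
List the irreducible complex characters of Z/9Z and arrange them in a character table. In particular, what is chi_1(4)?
Character table of Z/9Z (irreps indexed chi_0,...,chi_8 with chi_k(m) = zeta_9^(k*m), zeta_9 = exp(2*pi*i/9)):
  irrep \ class  {0} (size 1)  {1} (size 1)    {2} (size 1)    {3} (size 1)    {4} (size 1)    {5} (size 1)    {6} (size 1)    {7} (size 1)    {8} (size 1)  
  chi_0          1             1               1               1               1               1               1               1               1             
  chi_1          1             exp(2*I*pi/9)   exp(4*I*pi/9)   exp(2*I*pi/3)   exp(8*I*pi/9)   exp(-8*I*pi/9)  exp(-2*I*pi/3)  exp(-4*I*pi/9)  exp(-2*I*pi/9)
  chi_2          1             exp(4*I*pi/9)   exp(8*I*pi/9)   exp(-2*I*pi/3)  exp(-2*I*pi/9)  exp(2*I*pi/9)   exp(2*I*pi/3)   exp(-8*I*pi/9)  exp(-4*I*pi/9)
  chi_3          1             exp(2*I*pi/3)   exp(-2*I*pi/3)  1               exp(2*I*pi/3)   exp(-2*I*pi/3)  1               exp(2*I*pi/3)   exp(-2*I*pi/3)
  chi_4          1             exp(8*I*pi/9)   exp(-2*I*pi/9)  exp(2*I*pi/3)   exp(-4*I*pi/9)  exp(4*I*pi/9)   exp(-2*I*pi/3)  exp(2*I*pi/9)   exp(-8*I*pi/9)
  chi_5          1             exp(-8*I*pi/9)  exp(2*I*pi/9)   exp(-2*I*pi/3)  exp(4*I*pi/9)   exp(-4*I*pi/9)  exp(2*I*pi/3)   exp(-2*I*pi/9)  exp(8*I*pi/9) 
  chi_6          1             exp(-2*I*pi/3)  exp(2*I*pi/3)   1               exp(-2*I*pi/3)  exp(2*I*pi/3)   1               exp(-2*I*pi/3)  exp(2*I*pi/3) 
  chi_7          1             exp(-4*I*pi/9)  exp(-8*I*pi/9)  exp(2*I*pi/3)   exp(2*I*pi/9)   exp(-2*I*pi/9)  exp(-2*I*pi/3)  exp(8*I*pi/9)   exp(4*I*pi/9) 
  chi_8          1             exp(-2*I*pi/9)  exp(-4*I*pi/9)  exp(-2*I*pi/3)  exp(-8*I*pi/9)  exp(8*I*pi/9)   exp(2*I*pi/3)   exp(4*I*pi/9)   exp(2*I*pi/9) 

Spot check: chi_1(4) = zeta_9^(1*4) = zeta_9^4 = exp(8*I*pi/9).

Working: Z/9Z is abelian, so all 9 irreducible complex representations are 1-dimensional. They are given by chi_k(m) = zeta_9^(k*m) for k = 0,...,8. Row orthogonality: sum_m chi_k(m) conj(chi_l(m)) = 9 * [k = l].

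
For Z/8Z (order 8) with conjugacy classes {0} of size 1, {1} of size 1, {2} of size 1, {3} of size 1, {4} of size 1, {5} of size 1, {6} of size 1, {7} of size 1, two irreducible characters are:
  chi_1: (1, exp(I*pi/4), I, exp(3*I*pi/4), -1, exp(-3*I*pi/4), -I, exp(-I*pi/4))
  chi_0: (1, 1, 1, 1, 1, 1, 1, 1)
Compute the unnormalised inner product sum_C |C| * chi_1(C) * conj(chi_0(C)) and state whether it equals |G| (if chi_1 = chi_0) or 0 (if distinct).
Sum = 0; so <chi_1, chi_0> = 0 (distinct irreducibles are orthogonal).

Justification: Compute term by term over conjugacy classes (|C| * chi_1(C) * conj(chi_0(C))):
  1*(1)*conj(1) + 1*(exp(I*pi/4))*conj(1) + 1*(I)*conj(1) + 1*(exp(3*I*pi/4))*conj(1) + 1*(-1)*conj(1) + 1*(exp(-3*I*pi/4))*conj(1) + 1*(-I)*conj(1) + 1*(exp(-I*pi/4))*conj(1)
  = (1) + (exp(I*pi/4)) + (I) + (exp(3*I*pi/4)) + (-1) + (exp(-3*I*pi/4)) + (-I) + (exp(-I*pi/4))
  = 0.
(Exp terms are combined using exp(i*s)*conj(exp(i*t)) = exp(i*(s-t)), and sums of them are collapsed using the identity that for every m > 1 the m distinct m-th roots of unity sum to 0, e.g. 1 + exp(2*I*pi/3) + exp(-2*I*pi/3) = 0.)
Dividing by |G| = 8 gives 0/8 = 0, matching the row-orthogonality relation <chi_1, chi_0> = [chi_1 = chi_0].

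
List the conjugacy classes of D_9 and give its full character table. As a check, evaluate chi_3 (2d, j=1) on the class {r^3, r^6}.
Conjugacy classes: {e} of size 1, {r^1, r^8} of size 2, {r^2, r^7} of size 2, {r^3, r^6} of size 2, {r^4, r^5} of size 2, {s, sr, ..., sr^8} of size 9.
Character table:
  irrep \ class              {e} (size 1)  {r^1, r^8} (size 2)  {r^2, r^7} (size 2)  {r^3, r^6} (size 2)  {r^4, r^5} (size 2)  {s, sr, ..., sr^8} (size 9)
  chi_1 (triv)               1             1                    1                    1                    1                    1                          
  chi_2 (sign: r->1, s->-1)  1             1                    1                    1                    1                    -1                         
  chi_3 (2d, j=1)            2             2*cos(2*pi/9)        2*cos(4*pi/9)        -1                   -2*cos(pi/9)         0                          
  chi_4 (2d, j=2)            2             2*cos(4*pi/9)        -2*cos(pi/9)         -1                   2*cos(2*pi/9)        0                          
  chi_5 (2d, j=3)            2             -1                   -1                   2                    -1                   0                          
  chi_6 (2d, j=4)            2             -2*cos(pi/9)         2*cos(2*pi/9)        -1                   2*cos(4*pi/9)        0                          

Spot check: chi_3 (2d, j=1) on {r^3, r^6} = -1.

D_9 has order 2*9 = 18 with 6 conjugacy classes, hence 6 irreducibles. Sum of squared dims 1 + 1 + 4 + 4 + 4 + 4 = 18 = |G|. Linear characters come from the abelianisation; the 2-dimensional irreps have character r^k -> 2*cos(2*pi*j*k/9), reflections -> 0.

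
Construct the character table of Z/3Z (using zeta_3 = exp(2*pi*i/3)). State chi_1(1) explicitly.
Character table of Z/3Z (irreps indexed chi_0,...,chi_2 with chi_k(m) = zeta_3^(k*m), zeta_3 = exp(2*pi*i/3)):
  irrep \ class  {0} (size 1)  {1} (size 1)    {2} (size 1)  
  chi_0          1             1               1             
  chi_1          1             exp(2*I*pi/3)   exp(-2*I*pi/3)
  chi_2          1             exp(-2*I*pi/3)  exp(2*I*pi/3) 

Spot check: chi_1(1) = zeta_3^(1*1) = zeta_3^1 = exp(2*I*pi/3).

Reasoning: Z/3Z is abelian, so all 3 irreducible complex representations are 1-dimensional. They are given by chi_k(m) = zeta_3^(k*m) for k = 0,...,2. Row orthogonality: sum_m chi_k(m) conj(chi_l(m)) = 3 * [k = l].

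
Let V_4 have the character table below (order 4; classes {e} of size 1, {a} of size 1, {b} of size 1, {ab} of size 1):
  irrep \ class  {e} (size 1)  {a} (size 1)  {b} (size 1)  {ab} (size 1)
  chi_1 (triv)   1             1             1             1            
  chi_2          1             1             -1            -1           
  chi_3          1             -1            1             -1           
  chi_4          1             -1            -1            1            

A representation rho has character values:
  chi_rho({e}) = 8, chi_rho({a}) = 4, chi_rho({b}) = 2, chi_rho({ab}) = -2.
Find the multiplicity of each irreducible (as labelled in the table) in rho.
Multiplicities: chi_1: 3, chi_2: 3, chi_3: 2, chi_4: 0.

Reasoning: Use <chi_rho, chi> = (1/|G|) sum_C |C| * chi_rho(C) * conj(chi(C)) with |G| = 4 for each irreducible chi in the table:
  <chi_rho, chi_1> = (1/4)[1*(8)*conj(1) + 1*(4)*conj(1) + 1*(2)*conj(1) + 1*(-2)*conj(1)]
      = (1/4)[(8) + (4) + (2) + (-2)] = 12/4 = 3
  <chi_rho, chi_2> = (1/4)[1*(8)*conj(1) + 1*(4)*conj(1) + 1*(2)*conj(-1) + 1*(-2)*conj(-1)]
      = (1/4)[(8) + (4) + (-2) + (2)] = 12/4 = 3
  <chi_rho, chi_3> = (1/4)[1*(8)*conj(1) + 1*(4)*conj(-1) + 1*(2)*conj(1) + 1*(-2)*conj(-1)]
      = (1/4)[(8) + (-4) + (2) + (2)] = 8/4 = 2
  <chi_rho, chi_4> = (1/4)[1*(8)*conj(1) + 1*(4)*conj(-1) + 1*(2)*conj(-1) + 1*(-2)*conj(1)]
      = (1/4)[(8) + (-4) + (-2) + (-2)] = 0/4 = 0
Dimension check: dim(rho) = sum (mult * dim) = 3*1 + 3*1 + 2*1 + 0*1 = 8 = chi_rho(e) = 8.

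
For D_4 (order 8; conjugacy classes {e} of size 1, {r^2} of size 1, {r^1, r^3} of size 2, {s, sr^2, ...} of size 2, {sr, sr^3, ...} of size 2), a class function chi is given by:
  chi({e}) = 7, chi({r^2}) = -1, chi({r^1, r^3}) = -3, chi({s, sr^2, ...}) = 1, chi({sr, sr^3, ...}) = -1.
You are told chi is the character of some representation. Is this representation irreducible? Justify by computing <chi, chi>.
Not irreducible (reducible): <chi, chi> = 9 > 1.

Justification: <chi, chi> = (1/|G|) sum_C |C| * |chi(C)|^2 = (1/8)[1*|7|^2 + 1*|-1|^2 + 2*|-3|^2 + 2*|1|^2 + 2*|-1|^2]
  = (1/8)[(49) + (1) + (18) + (2) + (2)] = 72/8 = 9.
A character is irreducible iff <chi, chi> = 1, so this representation is reducible.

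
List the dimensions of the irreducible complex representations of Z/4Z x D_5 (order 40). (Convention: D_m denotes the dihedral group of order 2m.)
Dimensions: 1, 1, 1, 1, 1, 1, 1, 1, 2, 2, 2, 2, 2, 2, 2, 2

Justification: There are 16 irreducibles (= number of conjugacy classes). Their dimensions d_i satisfy sum d_i^2 = |G| = 40: 1 + 1 + 1 + 1 + 1 + 1 + 1 + 1 + 4 + 4 + 4 + 4 + 4 + 4 + 4 + 4 = 40. (For the product with Z/4Z: each of the 4 1-dim characters of Z/4Z tensors with each irrep of D_5, giving 4 copies of each D_5-dimension.)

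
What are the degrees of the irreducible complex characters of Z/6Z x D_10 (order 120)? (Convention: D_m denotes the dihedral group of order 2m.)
Dimensions: 1, 1, 1, 1, 1, 1, 1, 1, 1, 1, 1, 1, 1, 1, 1, 1, 1, 1, 1, 1, 1, 1, 1, 1, 2, 2, 2, 2, 2, 2, 2, 2, 2, 2, 2, 2, 2, 2, 2, 2, 2, 2, 2, 2, 2, 2, 2, 2

Why: There are 48 irreducibles (= number of conjugacy classes). Their dimensions d_i satisfy sum d_i^2 = |G| = 120: 1 + 1 + 1 + 1 + 1 + 1 + 1 + 1 + 1 + 1 + 1 + 1 + 1 + 1 + 1 + 1 + 1 + 1 + 1 + 1 + 1 + 1 + 1 + 1 + 4 + 4 + 4 + 4 + 4 + 4 + 4 + 4 + 4 + 4 + 4 + 4 + 4 + 4 + 4 + 4 + 4 + 4 + 4 + 4 + 4 + 4 + 4 + 4 = 120. (For the product with Z/6Z: each of the 6 1-dim characters of Z/6Z tensors with each irrep of D_10, giving 6 copies of each D_10-dimension.)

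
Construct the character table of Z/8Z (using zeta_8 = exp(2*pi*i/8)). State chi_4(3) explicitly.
Character table of Z/8Z (irreps indexed chi_0,...,chi_7 with chi_k(m) = zeta_8^(k*m), zeta_8 = exp(2*pi*i/8)):
  irrep \ class  {0} (size 1)  {1} (size 1)    {2} (size 1)  {3} (size 1)    {4} (size 1)  {5} (size 1)    {6} (size 1)  {7} (size 1)  
  chi_0          1             1               1             1               1             1               1             1             
  chi_1          1             exp(I*pi/4)     I             exp(3*I*pi/4)   -1            exp(-3*I*pi/4)  -I            exp(-I*pi/4)  
  chi_2          1             I               -1            -I              1             I               -1            -I            
  chi_3          1             exp(3*I*pi/4)   -I            exp(I*pi/4)     -1            exp(-I*pi/4)    I             exp(-3*I*pi/4)
  chi_4          1             -1              1             -1              1             -1              1             -1            
  chi_5          1             exp(-3*I*pi/4)  I             exp(-I*pi/4)    -1            exp(I*pi/4)     -I            exp(3*I*pi/4) 
  chi_6          1             -I              -1            I               1             -I              -1            I             
  chi_7          1             exp(-I*pi/4)    -I            exp(-3*I*pi/4)  -1            exp(3*I*pi/4)   I             exp(I*pi/4)   

Spot check: chi_4(3) = zeta_8^(4*3) = zeta_8^12 = -1.

Reasoning: Z/8Z is abelian, so all 8 irreducible complex representations are 1-dimensional. They are given by chi_k(m) = zeta_8^(k*m) for k = 0,...,7. Row orthogonality: sum_m chi_k(m) conj(chi_l(m)) = 8 * [k = l].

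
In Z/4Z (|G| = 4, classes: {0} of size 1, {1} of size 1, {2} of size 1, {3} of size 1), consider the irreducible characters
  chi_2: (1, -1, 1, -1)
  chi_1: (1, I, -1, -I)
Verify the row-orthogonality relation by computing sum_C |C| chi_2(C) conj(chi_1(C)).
Sum = 0; so <chi_2, chi_1> = 0 (distinct irreducibles are orthogonal).

Reasoning: Compute term by term over conjugacy classes (|C| * chi_2(C) * conj(chi_1(C))):
  1*(1)*conj(1) + 1*(-1)*conj(I) + 1*(1)*conj(-1) + 1*(-1)*conj(-I)
  = (1) + (I) + (-1) + (-I)
  = 0.
(Exp terms are combined using exp(i*s)*conj(exp(i*t)) = exp(i*(s-t)), and sums of them are collapsed using the identity that for every m > 1 the m distinct m-th roots of unity sum to 0, e.g. 1 + exp(2*I*pi/3) + exp(-2*I*pi/3) = 0.)
Dividing by |G| = 4 gives 0/4 = 0, matching the row-orthogonality relation <chi_2, chi_1> = [chi_2 = chi_1].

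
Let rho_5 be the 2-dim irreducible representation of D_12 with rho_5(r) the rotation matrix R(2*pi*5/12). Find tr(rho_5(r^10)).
chi_{rho_5}(r^10) = 2*cos(2*pi*5*10/12) = 1

Reasoning: rho_5(r^10) is rotation by angle 2*pi*5*10/12, whose trace is 2*cos(2*pi*5*10/12) = 1.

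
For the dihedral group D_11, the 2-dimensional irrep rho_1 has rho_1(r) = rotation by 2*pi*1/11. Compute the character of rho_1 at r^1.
chi_{rho_1}(r^1) = 2*cos(2*pi*1*1/11) = 2*cos(2*pi/11)

Justification: rho_1(r^1) is rotation by angle 2*pi*1*1/11, whose trace is 2*cos(2*pi*1*1/11) = 2*cos(2*pi/11).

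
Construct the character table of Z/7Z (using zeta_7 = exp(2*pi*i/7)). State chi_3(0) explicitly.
Character table of Z/7Z (irreps indexed chi_0,...,chi_6 with chi_k(m) = zeta_7^(k*m), zeta_7 = exp(2*pi*i/7)):
  irrep \ class  {0} (size 1)  {1} (size 1)    {2} (size 1)    {3} (size 1)    {4} (size 1)    {5} (size 1)    {6} (size 1)  
  chi_0          1             1               1               1               1               1               1             
  chi_1          1             exp(2*I*pi/7)   exp(4*I*pi/7)   exp(6*I*pi/7)   exp(-6*I*pi/7)  exp(-4*I*pi/7)  exp(-2*I*pi/7)
  chi_2          1             exp(4*I*pi/7)   exp(-6*I*pi/7)  exp(-2*I*pi/7)  exp(2*I*pi/7)   exp(6*I*pi/7)   exp(-4*I*pi/7)
  chi_3          1             exp(6*I*pi/7)   exp(-2*I*pi/7)  exp(4*I*pi/7)   exp(-4*I*pi/7)  exp(2*I*pi/7)   exp(-6*I*pi/7)
  chi_4          1             exp(-6*I*pi/7)  exp(2*I*pi/7)   exp(-4*I*pi/7)  exp(4*I*pi/7)   exp(-2*I*pi/7)  exp(6*I*pi/7) 
  chi_5          1             exp(-4*I*pi/7)  exp(6*I*pi/7)   exp(2*I*pi/7)   exp(-2*I*pi/7)  exp(-6*I*pi/7)  exp(4*I*pi/7) 
  chi_6          1             exp(-2*I*pi/7)  exp(-4*I*pi/7)  exp(-6*I*pi/7)  exp(6*I*pi/7)   exp(4*I*pi/7)   exp(2*I*pi/7) 

Spot check: chi_3(0) = zeta_7^(3*0) = zeta_7^0 = 1.

Argument: Z/7Z is abelian, so all 7 irreducible complex representations are 1-dimensional. They are given by chi_k(m) = zeta_7^(k*m) for k = 0,...,6. Row orthogonality: sum_m chi_k(m) conj(chi_l(m)) = 7 * [k = l].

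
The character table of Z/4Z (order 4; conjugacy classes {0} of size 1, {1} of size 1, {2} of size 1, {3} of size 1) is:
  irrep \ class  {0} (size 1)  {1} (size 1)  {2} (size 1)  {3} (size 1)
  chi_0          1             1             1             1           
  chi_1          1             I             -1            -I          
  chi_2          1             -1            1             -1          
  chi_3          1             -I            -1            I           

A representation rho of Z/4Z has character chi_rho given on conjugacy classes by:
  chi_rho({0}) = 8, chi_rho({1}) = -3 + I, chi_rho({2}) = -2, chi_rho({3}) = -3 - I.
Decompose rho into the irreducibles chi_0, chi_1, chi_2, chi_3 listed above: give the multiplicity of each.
Multiplicities: chi_0: 0, chi_1: 3, chi_2: 3, chi_3: 2.

Argument: Use <chi_rho, chi> = (1/|G|) sum_C |C| * chi_rho(C) * conj(chi(C)) with |G| = 4 for each irreducible chi in the table:
  <chi_rho, chi_0> = (1/4)[1*(8)*conj(1) + 1*(-3 + I)*conj(1) + 1*(-2)*conj(1) + 1*(-3 - I)*conj(1)]
      = (1/4)[(8) + (-3 + I) + (-2) + (-3 - I)] = 0/4 = 0
  <chi_rho, chi_1> = (1/4)[1*(8)*conj(1) + 1*(-3 + I)*conj(I) + 1*(-2)*conj(-1) + 1*(-3 - I)*conj(-I)]
      = (1/4)[(8) + (1 + 3*I) + (2) + (1 - 3*I)] = 12/4 = 3
  <chi_rho, chi_2> = (1/4)[1*(8)*conj(1) + 1*(-3 + I)*conj(-1) + 1*(-2)*conj(1) + 1*(-3 - I)*conj(-1)]
      = (1/4)[(8) + (3 - I) + (-2) + (3 + I)] = 12/4 = 3
  <chi_rho, chi_3> = (1/4)[1*(8)*conj(1) + 1*(-3 + I)*conj(-I) + 1*(-2)*conj(-1) + 1*(-3 - I)*conj(I)]
      = (1/4)[(8) + (-1 - 3*I) + (2) + (-1 + 3*I)] = 8/4 = 2
(Exp terms are combined using exp(i*s)*conj(exp(i*t)) = exp(i*(s-t)), and sums of them are collapsed using the identity that for every m > 1 the m distinct m-th roots of unity sum to 0, e.g. 1 + exp(2*I*pi/3) + exp(-2*I*pi/3) = 0.)
Dimension check: dim(rho) = sum (mult * dim) = 0*1 + 3*1 + 3*1 + 2*1 = 8 = chi_rho(e) = 8.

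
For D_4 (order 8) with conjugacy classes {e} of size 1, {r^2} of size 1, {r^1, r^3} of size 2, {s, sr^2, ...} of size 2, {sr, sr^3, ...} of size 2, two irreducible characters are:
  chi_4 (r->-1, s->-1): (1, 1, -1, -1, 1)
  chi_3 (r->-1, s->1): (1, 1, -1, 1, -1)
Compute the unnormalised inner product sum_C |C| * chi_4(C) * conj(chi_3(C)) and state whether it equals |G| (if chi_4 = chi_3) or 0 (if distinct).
Sum = 0; so <chi_4, chi_3> = 0 (distinct irreducibles are orthogonal).

Why: Compute term by term over conjugacy classes (|C| * chi_4(C) * conj(chi_3(C))):
  1*(1)*conj(1) + 1*(1)*conj(1) + 2*(-1)*conj(-1) + 2*(-1)*conj(1) + 2*(1)*conj(-1)
  = (1) + (1) + (2) + (-2) + (-2)
  = 0.
Dividing by |G| = 8 gives 0/8 = 0, matching the row-orthogonality relation <chi_4, chi_3> = [chi_4 = chi_3].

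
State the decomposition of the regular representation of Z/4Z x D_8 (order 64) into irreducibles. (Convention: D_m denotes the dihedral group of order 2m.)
Each irreducible V_i of dimension d_i appears with multiplicity d_i, i.e. rho_reg = (direct sum over all irreducibles V_i) d_i V_i. The irreducible dimensions for Z/4Z x D_8 are 1, 1, 1, 1, 1, 1, 1, 1, 1, 1, 1, 1, 1, 1, 1, 1, 2, 2, 2, 2, 2, 2, 2, 2, 2, 2, 2, 2: 16 irreducibles of dimension 1, each with multiplicity 1; 12 irreducibles of dimension 2, each with multiplicity 2. Total dimension 16*1*1 + 12*2*2 = 64 = |G|.

Proof sketch: General theorem: in the regular representation of a finite group G, each irreducible appears with multiplicity equal to its dimension. Check: dim(rho_reg) = sum d_i^2 = 1 + 1 + 1 + 1 + 1 + 1 + 1 + 1 + 1 + 1 + 1 + 1 + 1 + 1 + 1 + 1 + 4 + 4 + 4 + 4 + 4 + 4 + 4 + 4 + 4 + 4 + 4 + 4 = 64 = |G|.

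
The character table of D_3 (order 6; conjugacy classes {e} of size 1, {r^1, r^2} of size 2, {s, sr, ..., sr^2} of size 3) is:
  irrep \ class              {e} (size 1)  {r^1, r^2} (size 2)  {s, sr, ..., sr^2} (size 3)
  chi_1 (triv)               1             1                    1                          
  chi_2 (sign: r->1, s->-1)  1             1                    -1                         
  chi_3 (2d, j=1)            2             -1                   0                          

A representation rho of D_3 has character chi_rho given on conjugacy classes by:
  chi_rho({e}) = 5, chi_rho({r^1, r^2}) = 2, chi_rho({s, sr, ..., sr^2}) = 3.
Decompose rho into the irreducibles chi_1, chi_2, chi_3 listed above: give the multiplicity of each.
Multiplicities: chi_1: 3, chi_2: 0, chi_3: 1.

Details: Use <chi_rho, chi> = (1/|G|) sum_C |C| * chi_rho(C) * conj(chi(C)) with |G| = 6 for each irreducible chi in the table:
  <chi_rho, chi_1> = (1/6)[1*(5)*conj(1) + 2*(2)*conj(1) + 3*(3)*conj(1)]
      = (1/6)[(5) + (4) + (9)] = 18/6 = 3
  <chi_rho, chi_2> = (1/6)[1*(5)*conj(1) + 2*(2)*conj(1) + 3*(3)*conj(-1)]
      = (1/6)[(5) + (4) + (-9)] = 0/6 = 0
  <chi_rho, chi_3> = (1/6)[1*(5)*conj(2) + 2*(2)*conj(-1) + 3*(3)*conj(0)]
      = (1/6)[(10) + (-4) + (0)] = 6/6 = 1
Dimension check: dim(rho) = sum (mult * dim) = 3*1 + 0*1 + 1*2 = 5 = chi_rho(e) = 5.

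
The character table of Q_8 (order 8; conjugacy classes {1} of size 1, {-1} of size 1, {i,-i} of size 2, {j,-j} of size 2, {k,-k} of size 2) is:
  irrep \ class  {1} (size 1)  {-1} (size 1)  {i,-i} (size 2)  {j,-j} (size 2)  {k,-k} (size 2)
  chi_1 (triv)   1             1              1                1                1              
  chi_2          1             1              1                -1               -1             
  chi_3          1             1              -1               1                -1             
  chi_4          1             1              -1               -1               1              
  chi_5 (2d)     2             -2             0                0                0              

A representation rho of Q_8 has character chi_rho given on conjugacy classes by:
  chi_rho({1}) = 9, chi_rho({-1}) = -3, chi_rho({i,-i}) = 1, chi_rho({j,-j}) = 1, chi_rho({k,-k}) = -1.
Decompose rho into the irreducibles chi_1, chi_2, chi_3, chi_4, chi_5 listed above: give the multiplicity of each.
Multiplicities: chi_1: 1, chi_2: 1, chi_3: 1, chi_4: 0, chi_5: 3.

Explanation: Use <chi_rho, chi> = (1/|G|) sum_C |C| * chi_rho(C) * conj(chi(C)) with |G| = 8 for each irreducible chi in the table:
  <chi_rho, chi_1> = (1/8)[1*(9)*conj(1) + 1*(-3)*conj(1) + 2*(1)*conj(1) + 2*(1)*conj(1) + 2*(-1)*conj(1)]
      = (1/8)[(9) + (-3) + (2) + (2) + (-2)] = 8/8 = 1
  <chi_rho, chi_2> = (1/8)[1*(9)*conj(1) + 1*(-3)*conj(1) + 2*(1)*conj(1) + 2*(1)*conj(-1) + 2*(-1)*conj(-1)]
      = (1/8)[(9) + (-3) + (2) + (-2) + (2)] = 8/8 = 1
  <chi_rho, chi_3> = (1/8)[1*(9)*conj(1) + 1*(-3)*conj(1) + 2*(1)*conj(-1) + 2*(1)*conj(1) + 2*(-1)*conj(-1)]
      = (1/8)[(9) + (-3) + (-2) + (2) + (2)] = 8/8 = 1
  <chi_rho, chi_4> = (1/8)[1*(9)*conj(1) + 1*(-3)*conj(1) + 2*(1)*conj(-1) + 2*(1)*conj(-1) + 2*(-1)*conj(1)]
      = (1/8)[(9) + (-3) + (-2) + (-2) + (-2)] = 0/8 = 0
  <chi_rho, chi_5> = (1/8)[1*(9)*conj(2) + 1*(-3)*conj(-2) + 2*(1)*conj(0) + 2*(1)*conj(0) + 2*(-1)*conj(0)]
      = (1/8)[(18) + (6) + (0) + (0) + (0)] = 24/8 = 3
Dimension check: dim(rho) = sum (mult * dim) = 1*1 + 1*1 + 1*1 + 0*1 + 3*2 = 9 = chi_rho(e) = 9.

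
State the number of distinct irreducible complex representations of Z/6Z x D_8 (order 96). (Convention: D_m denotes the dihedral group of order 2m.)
42

Proof sketch: The number of irreducible complex representations of a finite group equals its number of conjugacy classes. For a direct product, #classes(G x H) = #classes(G) * #classes(H). Z/6Z has 6 classes (abelian), D_8 has 7 classes, so 6 * 7 = 42, so Z/6Z x D_8 (order 96) has exactly 42 irreducible complex representations.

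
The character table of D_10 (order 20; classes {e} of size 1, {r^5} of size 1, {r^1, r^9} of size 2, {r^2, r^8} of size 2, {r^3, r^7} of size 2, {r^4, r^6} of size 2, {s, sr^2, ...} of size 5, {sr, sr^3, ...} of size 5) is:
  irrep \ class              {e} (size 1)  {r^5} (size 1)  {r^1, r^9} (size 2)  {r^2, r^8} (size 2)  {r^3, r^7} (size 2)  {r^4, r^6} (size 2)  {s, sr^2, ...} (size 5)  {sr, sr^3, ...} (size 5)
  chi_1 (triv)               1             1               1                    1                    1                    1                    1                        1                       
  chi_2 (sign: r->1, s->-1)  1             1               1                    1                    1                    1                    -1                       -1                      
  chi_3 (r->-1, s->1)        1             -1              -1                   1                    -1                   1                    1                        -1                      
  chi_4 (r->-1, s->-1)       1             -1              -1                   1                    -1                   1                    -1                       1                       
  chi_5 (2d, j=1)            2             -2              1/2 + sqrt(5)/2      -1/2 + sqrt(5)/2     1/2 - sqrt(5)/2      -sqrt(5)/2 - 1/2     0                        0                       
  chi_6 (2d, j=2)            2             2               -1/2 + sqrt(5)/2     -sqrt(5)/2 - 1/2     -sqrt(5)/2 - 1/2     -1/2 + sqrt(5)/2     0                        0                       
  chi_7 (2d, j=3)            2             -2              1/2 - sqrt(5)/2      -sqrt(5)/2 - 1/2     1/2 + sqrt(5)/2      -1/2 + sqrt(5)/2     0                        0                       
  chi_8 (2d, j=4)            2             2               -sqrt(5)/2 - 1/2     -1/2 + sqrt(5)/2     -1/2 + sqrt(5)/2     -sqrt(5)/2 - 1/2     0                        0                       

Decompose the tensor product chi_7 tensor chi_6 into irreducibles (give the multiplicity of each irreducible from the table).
chi_7 tensor chi_6 = chi_3 + chi_4 + chi_5 (all other irreducibles have multiplicity 0).

Working: The character of a tensor product is the pointwise product (chi_7 * chi_6)(C) = chi_7(C) * chi_6(C):
  {e}: (2)*(2), {r^5}: (-2)*(2), {r^1, r^9}: (1/2 - sqrt(5)/2)*(-1/2 + sqrt(5)/2), {r^2, r^8}: (-sqrt(5)/2 - 1/2)*(-sqrt(5)/2 - 1/2), {r^3, r^7}: (1/2 + sqrt(5)/2)*(-sqrt(5)/2 - 1/2), {r^4, r^6}: (-1/2 + sqrt(5)/2)*(-1/2 + sqrt(5)/2), {s, sr^2, ...}: (0)*(0), {sr, sr^3, ...}: (0)*(0)
so (chi_7 * chi_6) takes values
  {e} -> 4, {r^5} -> -4, {r^1, r^9} -> -3/2 + sqrt(5)/2, {r^2, r^8} -> sqrt(5)/2 + 3/2, {r^3, r^7} -> -3/2 - sqrt(5)/2, {r^4, r^6} -> 3/2 - sqrt(5)/2, {s, sr^2, ...} -> 0, {sr, sr^3, ...} -> 0.
Now take the inner product of this character with each irreducible chi from the table, <chi_7*chi_6, chi> = (1/20) sum_C |C| (chi_7*chi_6)(C) conj(chi(C)):
  <chi_7*chi_6, chi_1> = (1/20)[1*(4)*conj(1) + 1*(-4)*conj(1) + 2*(-3/2 + sqrt(5)/2)*conj(1) + 2*(sqrt(5)/2 + 3/2)*conj(1) + 2*(-3/2 - sqrt(5)/2)*conj(1) + 2*(3/2 - sqrt(5)/2)*conj(1) + 5*(0)*conj(1) + 5*(0)*conj(1)]
      = (1/20)[(4) + (-4) + (-3 + sqrt(5)) + (sqrt(5) + 3) + (-3 - sqrt(5)) + (3 - sqrt(5)) + (0) + (0)] = 0/20 = 0
  <chi_7*chi_6, chi_2> = (1/20)[1*(4)*conj(1) + 1*(-4)*conj(1) + 2*(-3/2 + sqrt(5)/2)*conj(1) + 2*(sqrt(5)/2 + 3/2)*conj(1) + 2*(-3/2 - sqrt(5)/2)*conj(1) + 2*(3/2 - sqrt(5)/2)*conj(1) + 5*(0)*conj(-1) + 5*(0)*conj(-1)]
      = (1/20)[(4) + (-4) + (-3 + sqrt(5)) + (sqrt(5) + 3) + (-3 - sqrt(5)) + (3 - sqrt(5)) + (0) + (0)] = 0/20 = 0
  <chi_7*chi_6, chi_3> = (1/20)[1*(4)*conj(1) + 1*(-4)*conj(-1) + 2*(-3/2 + sqrt(5)/2)*conj(-1) + 2*(sqrt(5)/2 + 3/2)*conj(1) + 2*(-3/2 - sqrt(5)/2)*conj(-1) + 2*(3/2 - sqrt(5)/2)*conj(1) + 5*(0)*conj(1) + 5*(0)*conj(-1)]
      = (1/20)[(4) + (4) + (3 - sqrt(5)) + (sqrt(5) + 3) + (sqrt(5) + 3) + (3 - sqrt(5)) + (0) + (0)] = 20/20 = 1
  <chi_7*chi_6, chi_4> = (1/20)[1*(4)*conj(1) + 1*(-4)*conj(-1) + 2*(-3/2 + sqrt(5)/2)*conj(-1) + 2*(sqrt(5)/2 + 3/2)*conj(1) + 2*(-3/2 - sqrt(5)/2)*conj(-1) + 2*(3/2 - sqrt(5)/2)*conj(1) + 5*(0)*conj(-1) + 5*(0)*conj(1)]
      = (1/20)[(4) + (4) + (3 - sqrt(5)) + (sqrt(5) + 3) + (sqrt(5) + 3) + (3 - sqrt(5)) + (0) + (0)] = 20/20 = 1
  <chi_7*chi_6, chi_5> = (1/20)[1*(4)*conj(2) + 1*(-4)*conj(-2) + 2*(-3/2 + sqrt(5)/2)*conj(1/2 + sqrt(5)/2) + 2*(sqrt(5)/2 + 3/2)*conj(-1/2 + sqrt(5)/2) + 2*(-3/2 - sqrt(5)/2)*conj(1/2 - sqrt(5)/2) + 2*(3/2 - sqrt(5)/2)*conj(-sqrt(5)/2 - 1/2) + 5*(0)*conj(0) + 5*(0)*conj(0)]
      = (1/20)[(8) + (8) + (1 - sqrt(5)) + (1 + sqrt(5)) + (1 + sqrt(5)) + (1 - sqrt(5)) + (0) + (0)] = 20/20 = 1
  <chi_7*chi_6, chi_6> = (1/20)[1*(4)*conj(2) + 1*(-4)*conj(2) + 2*(-3/2 + sqrt(5)/2)*conj(-1/2 + sqrt(5)/2) + 2*(sqrt(5)/2 + 3/2)*conj(-sqrt(5)/2 - 1/2) + 2*(-3/2 - sqrt(5)/2)*conj(-sqrt(5)/2 - 1/2) + 2*(3/2 - sqrt(5)/2)*conj(-1/2 + sqrt(5)/2) + 5*(0)*conj(0) + 5*(0)*conj(0)]
      = (1/20)[(8) + (-8) + (4 - 2*sqrt(5)) + (-2*sqrt(5) - 4) + (4 + 2*sqrt(5)) + (-4 + 2*sqrt(5)) + (0) + (0)] = 0/20 = 0
  <chi_7*chi_6, chi_7> = (1/20)[1*(4)*conj(2) + 1*(-4)*conj(-2) + 2*(-3/2 + sqrt(5)/2)*conj(1/2 - sqrt(5)/2) + 2*(sqrt(5)/2 + 3/2)*conj(-sqrt(5)/2 - 1/2) + 2*(-3/2 - sqrt(5)/2)*conj(1/2 + sqrt(5)/2) + 2*(3/2 - sqrt(5)/2)*conj(-1/2 + sqrt(5)/2) + 5*(0)*conj(0) + 5*(0)*conj(0)]
      = (1/20)[(8) + (8) + (-4 + 2*sqrt(5)) + (-2*sqrt(5) - 4) + (-2*sqrt(5) - 4) + (-4 + 2*sqrt(5)) + (0) + (0)] = 0/20 = 0
  <chi_7*chi_6, chi_8> = (1/20)[1*(4)*conj(2) + 1*(-4)*conj(2) + 2*(-3/2 + sqrt(5)/2)*conj(-sqrt(5)/2 - 1/2) + 2*(sqrt(5)/2 + 3/2)*conj(-1/2 + sqrt(5)/2) + 2*(-3/2 - sqrt(5)/2)*conj(-1/2 + sqrt(5)/2) + 2*(3/2 - sqrt(5)/2)*conj(-sqrt(5)/2 - 1/2) + 5*(0)*conj(0) + 5*(0)*conj(0)]
      = (1/20)[(8) + (-8) + (-1 + sqrt(5)) + (1 + sqrt(5)) + (-sqrt(5) - 1) + (1 - sqrt(5)) + (0) + (0)] = 0/20 = 0
Hence the multiplicities are chi_3: 1, chi_4: 1, chi_5: 1. Dimension check: dim(chi_7)*dim(chi_6) = 2*2 = 4 and sum (mult * dim) = 1*1 + 1*1 + 1*2 = 4.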